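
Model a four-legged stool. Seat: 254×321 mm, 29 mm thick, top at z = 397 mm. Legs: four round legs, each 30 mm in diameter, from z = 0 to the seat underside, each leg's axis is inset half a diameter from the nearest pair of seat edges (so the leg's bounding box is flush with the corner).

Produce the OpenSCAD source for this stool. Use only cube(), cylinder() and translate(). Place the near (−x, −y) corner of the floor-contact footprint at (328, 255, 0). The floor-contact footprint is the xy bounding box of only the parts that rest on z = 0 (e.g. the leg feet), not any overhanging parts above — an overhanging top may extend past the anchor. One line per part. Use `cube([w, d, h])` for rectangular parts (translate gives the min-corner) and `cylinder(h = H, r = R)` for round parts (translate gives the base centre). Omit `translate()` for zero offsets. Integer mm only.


translate([328, 255, 368]) cube([254, 321, 29]);
translate([343, 270, 0]) cylinder(h = 368, r = 15);
translate([567, 270, 0]) cylinder(h = 368, r = 15);
translate([343, 561, 0]) cylinder(h = 368, r = 15);
translate([567, 561, 0]) cylinder(h = 368, r = 15);


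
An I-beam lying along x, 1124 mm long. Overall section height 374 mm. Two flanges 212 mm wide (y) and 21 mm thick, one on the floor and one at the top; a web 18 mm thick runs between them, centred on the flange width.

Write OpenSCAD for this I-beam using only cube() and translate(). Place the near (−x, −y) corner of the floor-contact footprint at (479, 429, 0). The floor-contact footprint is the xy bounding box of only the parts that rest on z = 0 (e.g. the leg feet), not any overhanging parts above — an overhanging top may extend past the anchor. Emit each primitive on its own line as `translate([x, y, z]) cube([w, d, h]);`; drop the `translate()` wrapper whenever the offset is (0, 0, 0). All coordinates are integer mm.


translate([479, 429, 0]) cube([1124, 212, 21]);
translate([479, 526, 21]) cube([1124, 18, 332]);
translate([479, 429, 353]) cube([1124, 212, 21]);


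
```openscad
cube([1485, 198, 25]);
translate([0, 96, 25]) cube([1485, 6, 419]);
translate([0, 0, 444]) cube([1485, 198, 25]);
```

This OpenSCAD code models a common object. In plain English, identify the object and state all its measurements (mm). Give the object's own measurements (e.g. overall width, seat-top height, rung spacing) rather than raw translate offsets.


An I-beam lying along x, 1485 mm long. Overall section height 469 mm. Two flanges 198 mm wide (y) and 25 mm thick, one on the floor and one at the top; a web 6 mm thick runs between them, centred on the flange width.


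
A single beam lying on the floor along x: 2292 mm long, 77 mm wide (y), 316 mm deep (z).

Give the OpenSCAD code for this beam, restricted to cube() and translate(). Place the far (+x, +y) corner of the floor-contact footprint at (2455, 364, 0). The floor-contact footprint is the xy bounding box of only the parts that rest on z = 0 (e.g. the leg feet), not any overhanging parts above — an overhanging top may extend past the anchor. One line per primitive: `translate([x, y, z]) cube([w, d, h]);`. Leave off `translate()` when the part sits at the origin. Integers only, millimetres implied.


translate([163, 287, 0]) cube([2292, 77, 316]);


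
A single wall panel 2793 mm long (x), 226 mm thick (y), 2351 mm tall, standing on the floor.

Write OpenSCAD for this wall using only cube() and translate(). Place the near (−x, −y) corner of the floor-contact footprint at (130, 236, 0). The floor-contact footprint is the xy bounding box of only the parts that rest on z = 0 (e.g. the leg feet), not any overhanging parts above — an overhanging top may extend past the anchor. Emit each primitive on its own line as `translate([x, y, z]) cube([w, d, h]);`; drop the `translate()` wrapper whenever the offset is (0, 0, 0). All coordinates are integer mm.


translate([130, 236, 0]) cube([2793, 226, 2351]);


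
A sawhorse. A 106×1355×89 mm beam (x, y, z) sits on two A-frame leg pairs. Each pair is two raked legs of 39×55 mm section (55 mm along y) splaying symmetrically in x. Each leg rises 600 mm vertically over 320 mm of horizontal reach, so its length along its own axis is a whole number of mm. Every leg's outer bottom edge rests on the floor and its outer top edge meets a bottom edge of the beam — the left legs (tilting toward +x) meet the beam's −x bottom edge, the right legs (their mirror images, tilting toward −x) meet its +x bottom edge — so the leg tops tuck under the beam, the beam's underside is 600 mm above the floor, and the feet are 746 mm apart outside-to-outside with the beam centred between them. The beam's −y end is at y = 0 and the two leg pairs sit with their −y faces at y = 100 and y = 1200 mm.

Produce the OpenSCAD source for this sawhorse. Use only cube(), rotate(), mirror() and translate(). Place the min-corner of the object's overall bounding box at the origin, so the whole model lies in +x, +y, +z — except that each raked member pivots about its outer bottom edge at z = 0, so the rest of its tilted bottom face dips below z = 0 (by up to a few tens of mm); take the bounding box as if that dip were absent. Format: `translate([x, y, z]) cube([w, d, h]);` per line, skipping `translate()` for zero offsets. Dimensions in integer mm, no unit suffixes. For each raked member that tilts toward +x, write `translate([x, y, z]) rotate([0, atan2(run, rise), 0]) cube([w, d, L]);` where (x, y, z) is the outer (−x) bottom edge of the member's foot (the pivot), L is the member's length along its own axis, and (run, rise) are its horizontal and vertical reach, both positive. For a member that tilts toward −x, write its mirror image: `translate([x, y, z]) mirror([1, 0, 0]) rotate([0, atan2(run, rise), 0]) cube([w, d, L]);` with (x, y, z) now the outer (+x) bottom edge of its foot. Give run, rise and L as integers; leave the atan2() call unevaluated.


// leg length = √(320² + 600²) = 680
// right-leg outer foot x = 2·320 + 106 = 746
// beam min-corner = (320, 0, 600)
translate([320, 0, 600]) cube([106, 1355, 89]);
translate([0, 100, 0]) rotate([0, atan2(320, 600), 0]) cube([39, 55, 680]);
translate([746, 100, 0]) mirror([1, 0, 0]) rotate([0, atan2(320, 600), 0]) cube([39, 55, 680]);
translate([0, 1200, 0]) rotate([0, atan2(320, 600), 0]) cube([39, 55, 680]);
translate([746, 1200, 0]) mirror([1, 0, 0]) rotate([0, atan2(320, 600), 0]) cube([39, 55, 680]);


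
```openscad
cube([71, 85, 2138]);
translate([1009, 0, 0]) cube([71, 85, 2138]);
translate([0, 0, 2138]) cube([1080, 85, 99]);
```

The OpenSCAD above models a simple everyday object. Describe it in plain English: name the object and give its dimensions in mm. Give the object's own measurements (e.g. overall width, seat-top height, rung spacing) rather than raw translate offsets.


A door frame. The clear opening is 938 mm wide and 2138 mm high. Two 71 mm wide jambs, 85 mm deep, stand either side of the opening from the floor to the top of the opening. A 99 mm thick head sits across the top of both jambs, spanning the full outside width of the frame.


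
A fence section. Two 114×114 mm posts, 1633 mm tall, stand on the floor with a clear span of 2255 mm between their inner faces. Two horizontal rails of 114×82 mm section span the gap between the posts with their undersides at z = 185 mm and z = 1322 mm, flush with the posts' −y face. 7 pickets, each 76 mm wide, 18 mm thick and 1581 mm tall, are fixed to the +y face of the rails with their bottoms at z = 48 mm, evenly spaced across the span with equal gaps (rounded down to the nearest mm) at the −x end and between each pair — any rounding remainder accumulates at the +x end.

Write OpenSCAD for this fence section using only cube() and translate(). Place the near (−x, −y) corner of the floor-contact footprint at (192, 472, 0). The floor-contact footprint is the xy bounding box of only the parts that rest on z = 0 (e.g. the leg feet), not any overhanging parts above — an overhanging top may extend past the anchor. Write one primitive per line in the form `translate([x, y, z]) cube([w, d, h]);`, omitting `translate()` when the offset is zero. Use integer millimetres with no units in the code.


translate([192, 472, 0]) cube([114, 114, 1633]);
translate([2561, 472, 0]) cube([114, 114, 1633]);
translate([306, 472, 185]) cube([2255, 114, 82]);
translate([306, 472, 1322]) cube([2255, 114, 82]);
translate([521, 586, 48]) cube([76, 18, 1581]);
translate([812, 586, 48]) cube([76, 18, 1581]);
translate([1103, 586, 48]) cube([76, 18, 1581]);
translate([1394, 586, 48]) cube([76, 18, 1581]);
translate([1685, 586, 48]) cube([76, 18, 1581]);
translate([1976, 586, 48]) cube([76, 18, 1581]);
translate([2267, 586, 48]) cube([76, 18, 1581]);


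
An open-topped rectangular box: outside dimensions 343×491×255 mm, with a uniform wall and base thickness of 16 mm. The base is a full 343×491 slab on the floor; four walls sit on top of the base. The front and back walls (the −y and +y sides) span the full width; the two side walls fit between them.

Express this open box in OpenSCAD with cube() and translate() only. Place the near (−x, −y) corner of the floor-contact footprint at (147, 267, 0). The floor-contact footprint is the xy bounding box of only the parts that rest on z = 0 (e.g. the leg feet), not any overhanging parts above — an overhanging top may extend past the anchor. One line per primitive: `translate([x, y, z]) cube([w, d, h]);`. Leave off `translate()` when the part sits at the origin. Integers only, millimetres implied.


translate([147, 267, 0]) cube([343, 491, 16]);
translate([147, 267, 16]) cube([343, 16, 239]);
translate([147, 742, 16]) cube([343, 16, 239]);
translate([147, 283, 16]) cube([16, 459, 239]);
translate([474, 283, 16]) cube([16, 459, 239]);


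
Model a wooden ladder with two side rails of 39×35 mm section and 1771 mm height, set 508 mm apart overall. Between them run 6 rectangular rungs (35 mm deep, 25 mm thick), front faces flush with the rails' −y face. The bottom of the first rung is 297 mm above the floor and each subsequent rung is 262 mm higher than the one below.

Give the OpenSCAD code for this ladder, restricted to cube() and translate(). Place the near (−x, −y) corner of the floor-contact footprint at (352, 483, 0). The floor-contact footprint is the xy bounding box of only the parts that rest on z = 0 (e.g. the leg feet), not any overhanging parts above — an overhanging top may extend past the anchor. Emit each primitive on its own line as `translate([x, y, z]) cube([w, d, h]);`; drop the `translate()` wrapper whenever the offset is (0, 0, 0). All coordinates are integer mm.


// rung span = 508 - 2*39 = 430
// rung[k] z = 297 + k*262
translate([352, 483, 0]) cube([39, 35, 1771]);
translate([821, 483, 0]) cube([39, 35, 1771]);
translate([391, 483, 297]) cube([430, 35, 25]);
translate([391, 483, 559]) cube([430, 35, 25]);
translate([391, 483, 821]) cube([430, 35, 25]);
translate([391, 483, 1083]) cube([430, 35, 25]);
translate([391, 483, 1345]) cube([430, 35, 25]);
translate([391, 483, 1607]) cube([430, 35, 25]);


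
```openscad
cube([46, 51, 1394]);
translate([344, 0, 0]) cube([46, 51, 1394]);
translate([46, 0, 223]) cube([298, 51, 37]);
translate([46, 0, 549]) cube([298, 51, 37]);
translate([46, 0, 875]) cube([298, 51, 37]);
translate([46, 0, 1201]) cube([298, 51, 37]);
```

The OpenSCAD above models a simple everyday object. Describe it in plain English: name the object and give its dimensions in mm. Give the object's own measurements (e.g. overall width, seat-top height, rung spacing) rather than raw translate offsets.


A straight ladder. Two 46×51 mm vertical rails, 1394 mm tall, stand 390 mm apart (outside-to-outside) with their front faces coplanar on the −y side. 4 rungs, each 51 mm deep and 37 mm tall, span between the inner faces of the rails, front faces flush with the rails. The lowest rung's underside is at z = 223 mm and rungs are spaced 326 mm apart (underside to underside).


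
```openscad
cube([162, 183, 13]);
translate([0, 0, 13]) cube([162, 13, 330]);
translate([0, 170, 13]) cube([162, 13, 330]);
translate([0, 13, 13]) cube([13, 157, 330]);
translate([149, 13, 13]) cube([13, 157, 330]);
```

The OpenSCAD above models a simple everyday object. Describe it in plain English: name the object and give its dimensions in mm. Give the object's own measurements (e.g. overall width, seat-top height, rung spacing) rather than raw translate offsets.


An open-topped rectangular box: outside dimensions 162×183×343 mm, with a uniform wall and base thickness of 13 mm. The base is a full 162×183 slab on the floor; four walls sit on top of the base. The front and back walls (the −y and +y sides) span the full width; the two side walls fit between them.


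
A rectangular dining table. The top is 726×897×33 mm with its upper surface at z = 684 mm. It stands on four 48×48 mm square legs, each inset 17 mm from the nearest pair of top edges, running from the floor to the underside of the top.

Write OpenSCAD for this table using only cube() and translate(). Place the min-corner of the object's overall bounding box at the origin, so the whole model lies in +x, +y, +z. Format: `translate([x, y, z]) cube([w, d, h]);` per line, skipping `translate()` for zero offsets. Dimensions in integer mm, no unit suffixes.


translate([0, 0, 651]) cube([726, 897, 33]);
translate([17, 17, 0]) cube([48, 48, 651]);
translate([661, 17, 0]) cube([48, 48, 651]);
translate([17, 832, 0]) cube([48, 48, 651]);
translate([661, 832, 0]) cube([48, 48, 651]);


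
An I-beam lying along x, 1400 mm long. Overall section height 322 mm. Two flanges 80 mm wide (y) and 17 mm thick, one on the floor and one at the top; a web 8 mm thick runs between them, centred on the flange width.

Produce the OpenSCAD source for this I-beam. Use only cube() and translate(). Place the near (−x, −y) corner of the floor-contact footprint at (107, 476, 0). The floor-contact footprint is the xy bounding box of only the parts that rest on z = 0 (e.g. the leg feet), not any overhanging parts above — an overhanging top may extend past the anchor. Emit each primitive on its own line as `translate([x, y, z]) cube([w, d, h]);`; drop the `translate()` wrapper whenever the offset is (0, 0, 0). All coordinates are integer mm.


translate([107, 476, 0]) cube([1400, 80, 17]);
translate([107, 512, 17]) cube([1400, 8, 288]);
translate([107, 476, 305]) cube([1400, 80, 17]);


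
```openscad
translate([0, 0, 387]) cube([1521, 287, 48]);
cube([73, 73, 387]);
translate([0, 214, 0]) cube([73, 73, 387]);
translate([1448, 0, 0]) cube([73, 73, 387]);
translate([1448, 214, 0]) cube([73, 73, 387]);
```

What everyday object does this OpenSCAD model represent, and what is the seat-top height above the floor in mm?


A bench. The seat-top height is 435 mm.

A long slab on four corner posts — a bench. The slab sits at z = 387 with thickness 48, so the top is 387 + 48 = 435 mm.


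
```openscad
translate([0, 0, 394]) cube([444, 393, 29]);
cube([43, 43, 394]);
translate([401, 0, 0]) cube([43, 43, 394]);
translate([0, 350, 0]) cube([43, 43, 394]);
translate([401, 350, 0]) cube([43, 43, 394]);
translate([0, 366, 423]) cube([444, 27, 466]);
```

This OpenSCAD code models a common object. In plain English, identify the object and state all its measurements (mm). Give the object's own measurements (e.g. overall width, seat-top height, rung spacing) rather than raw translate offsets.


A chair. The seat is a 444×393×29 mm slab with its top at z = 423 mm, on four 43×43 mm corner legs (flush with the seat edges, standing on z = 0). A flat backrest 27 mm thick, 466 mm tall, spans the full seat width and rises from the seat top along its +y edge, rear face flush with the rear of the seat.


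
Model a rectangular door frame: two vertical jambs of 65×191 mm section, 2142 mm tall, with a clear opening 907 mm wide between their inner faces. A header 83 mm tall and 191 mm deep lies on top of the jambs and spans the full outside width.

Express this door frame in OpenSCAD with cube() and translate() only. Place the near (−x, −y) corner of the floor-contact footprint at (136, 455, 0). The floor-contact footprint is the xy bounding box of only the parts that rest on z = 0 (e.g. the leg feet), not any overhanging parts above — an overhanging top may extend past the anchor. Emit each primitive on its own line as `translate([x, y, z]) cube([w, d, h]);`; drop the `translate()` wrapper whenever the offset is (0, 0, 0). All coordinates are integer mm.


translate([136, 455, 0]) cube([65, 191, 2142]);
translate([1108, 455, 0]) cube([65, 191, 2142]);
translate([136, 455, 2142]) cube([1037, 191, 83]);


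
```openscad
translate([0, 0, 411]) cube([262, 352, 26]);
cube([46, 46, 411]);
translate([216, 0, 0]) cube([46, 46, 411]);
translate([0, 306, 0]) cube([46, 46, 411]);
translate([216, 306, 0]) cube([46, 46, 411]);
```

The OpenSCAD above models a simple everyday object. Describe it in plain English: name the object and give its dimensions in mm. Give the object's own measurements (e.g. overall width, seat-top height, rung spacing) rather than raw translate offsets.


A simple wooden stool: a rectangular seat 262 mm (x) by 352 mm (y), 26 mm thick, top face at z = 437 mm, on four square legs, each 46×46 mm in cross-section. The legs rest on z = 0, each flush with a corner of the seat.


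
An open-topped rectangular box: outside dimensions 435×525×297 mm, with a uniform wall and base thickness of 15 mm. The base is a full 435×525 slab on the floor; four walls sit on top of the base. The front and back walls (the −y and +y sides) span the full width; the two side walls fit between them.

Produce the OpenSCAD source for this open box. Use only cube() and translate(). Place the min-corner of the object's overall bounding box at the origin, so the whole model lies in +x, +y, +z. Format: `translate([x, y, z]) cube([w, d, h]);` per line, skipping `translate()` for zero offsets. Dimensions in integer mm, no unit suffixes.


cube([435, 525, 15]);
translate([0, 0, 15]) cube([435, 15, 282]);
translate([0, 510, 15]) cube([435, 15, 282]);
translate([0, 15, 15]) cube([15, 495, 282]);
translate([420, 15, 15]) cube([15, 495, 282]);


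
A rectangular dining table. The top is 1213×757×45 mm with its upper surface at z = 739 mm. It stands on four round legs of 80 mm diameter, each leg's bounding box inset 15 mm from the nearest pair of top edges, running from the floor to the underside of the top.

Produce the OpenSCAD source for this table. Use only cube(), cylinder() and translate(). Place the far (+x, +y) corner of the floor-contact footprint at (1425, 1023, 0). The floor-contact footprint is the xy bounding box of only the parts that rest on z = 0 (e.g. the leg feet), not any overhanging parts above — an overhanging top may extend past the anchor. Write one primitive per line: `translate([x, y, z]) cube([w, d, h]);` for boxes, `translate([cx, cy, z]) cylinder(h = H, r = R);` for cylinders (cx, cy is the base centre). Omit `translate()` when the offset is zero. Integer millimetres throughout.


translate([227, 281, 694]) cube([1213, 757, 45]);
translate([282, 336, 0]) cylinder(h = 694, r = 40);
translate([1385, 336, 0]) cylinder(h = 694, r = 40);
translate([282, 983, 0]) cylinder(h = 694, r = 40);
translate([1385, 983, 0]) cylinder(h = 694, r = 40);


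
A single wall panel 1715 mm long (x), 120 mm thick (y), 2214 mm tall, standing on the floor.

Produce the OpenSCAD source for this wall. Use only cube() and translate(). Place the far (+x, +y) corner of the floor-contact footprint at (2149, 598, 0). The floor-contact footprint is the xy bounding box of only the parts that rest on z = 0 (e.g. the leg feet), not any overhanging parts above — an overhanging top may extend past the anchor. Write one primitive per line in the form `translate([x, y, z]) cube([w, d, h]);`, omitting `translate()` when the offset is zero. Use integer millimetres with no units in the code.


translate([434, 478, 0]) cube([1715, 120, 2214]);


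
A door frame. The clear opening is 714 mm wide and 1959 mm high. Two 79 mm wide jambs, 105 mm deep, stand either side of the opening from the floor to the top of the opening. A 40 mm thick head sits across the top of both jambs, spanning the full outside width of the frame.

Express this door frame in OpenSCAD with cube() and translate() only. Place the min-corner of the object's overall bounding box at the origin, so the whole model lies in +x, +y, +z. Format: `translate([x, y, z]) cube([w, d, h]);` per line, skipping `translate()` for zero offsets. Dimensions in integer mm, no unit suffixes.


cube([79, 105, 1959]);
translate([793, 0, 0]) cube([79, 105, 1959]);
translate([0, 0, 1959]) cube([872, 105, 40]);


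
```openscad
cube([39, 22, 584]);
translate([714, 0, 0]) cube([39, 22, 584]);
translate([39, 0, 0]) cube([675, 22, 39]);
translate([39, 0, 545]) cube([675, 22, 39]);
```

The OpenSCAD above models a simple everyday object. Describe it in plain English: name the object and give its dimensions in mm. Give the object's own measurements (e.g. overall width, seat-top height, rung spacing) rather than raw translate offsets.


A rectangular picture frame lying in the x–z plane (depth along y). The opening is 675 mm wide (x) by 506 mm tall (z), surrounded by a border 39 mm wide on all four sides. The frame is 22 mm deep and is made of two full-height vertical stiles with two horizontal rails fitted between them.


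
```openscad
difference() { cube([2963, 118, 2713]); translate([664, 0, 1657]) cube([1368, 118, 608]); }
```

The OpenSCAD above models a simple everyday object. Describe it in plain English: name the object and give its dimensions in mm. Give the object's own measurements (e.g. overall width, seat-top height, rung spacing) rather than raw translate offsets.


A wall 2963 mm long (x), 118 mm thick (y), 2713 mm tall, with a rectangular window opening cut through it. The opening is 1368 mm wide and 608 mm tall; its sill is at z = 1657 mm and its near (−x) edge is 664 mm from the wall's −x end. The opening passes through the full wall thickness.


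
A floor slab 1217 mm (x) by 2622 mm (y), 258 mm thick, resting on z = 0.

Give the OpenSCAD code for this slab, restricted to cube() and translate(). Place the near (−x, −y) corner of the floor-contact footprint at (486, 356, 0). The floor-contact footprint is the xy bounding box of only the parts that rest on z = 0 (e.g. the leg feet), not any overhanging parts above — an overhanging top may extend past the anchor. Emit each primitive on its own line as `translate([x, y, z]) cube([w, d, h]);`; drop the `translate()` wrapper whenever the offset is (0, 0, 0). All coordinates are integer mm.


translate([486, 356, 0]) cube([1217, 2622, 258]);


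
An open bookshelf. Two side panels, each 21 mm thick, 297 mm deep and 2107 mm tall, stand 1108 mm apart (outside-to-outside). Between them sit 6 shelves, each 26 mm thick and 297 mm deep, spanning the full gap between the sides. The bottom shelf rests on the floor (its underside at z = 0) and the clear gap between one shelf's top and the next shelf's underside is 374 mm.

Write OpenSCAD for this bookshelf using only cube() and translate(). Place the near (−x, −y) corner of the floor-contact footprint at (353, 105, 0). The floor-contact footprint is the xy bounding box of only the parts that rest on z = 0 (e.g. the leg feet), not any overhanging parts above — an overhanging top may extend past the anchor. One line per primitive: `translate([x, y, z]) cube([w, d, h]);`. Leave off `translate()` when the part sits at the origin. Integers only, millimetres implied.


translate([353, 105, 0]) cube([21, 297, 2107]);
translate([1440, 105, 0]) cube([21, 297, 2107]);
translate([374, 105, 0]) cube([1066, 297, 26]);
translate([374, 105, 400]) cube([1066, 297, 26]);
translate([374, 105, 800]) cube([1066, 297, 26]);
translate([374, 105, 1200]) cube([1066, 297, 26]);
translate([374, 105, 1600]) cube([1066, 297, 26]);
translate([374, 105, 2000]) cube([1066, 297, 26]);


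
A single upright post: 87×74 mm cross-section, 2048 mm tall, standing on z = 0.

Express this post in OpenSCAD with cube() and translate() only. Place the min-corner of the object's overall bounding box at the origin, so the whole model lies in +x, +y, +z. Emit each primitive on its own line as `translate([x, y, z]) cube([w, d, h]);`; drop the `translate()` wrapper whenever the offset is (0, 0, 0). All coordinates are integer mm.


cube([87, 74, 2048]);


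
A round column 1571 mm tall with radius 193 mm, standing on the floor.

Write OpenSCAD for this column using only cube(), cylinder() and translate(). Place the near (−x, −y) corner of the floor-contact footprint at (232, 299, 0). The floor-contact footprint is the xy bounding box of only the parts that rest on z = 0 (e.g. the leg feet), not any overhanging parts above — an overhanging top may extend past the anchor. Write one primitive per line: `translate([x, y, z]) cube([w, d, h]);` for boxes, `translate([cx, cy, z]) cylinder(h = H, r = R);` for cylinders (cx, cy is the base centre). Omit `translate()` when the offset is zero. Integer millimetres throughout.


translate([425, 492, 0]) cylinder(h = 1571, r = 193);


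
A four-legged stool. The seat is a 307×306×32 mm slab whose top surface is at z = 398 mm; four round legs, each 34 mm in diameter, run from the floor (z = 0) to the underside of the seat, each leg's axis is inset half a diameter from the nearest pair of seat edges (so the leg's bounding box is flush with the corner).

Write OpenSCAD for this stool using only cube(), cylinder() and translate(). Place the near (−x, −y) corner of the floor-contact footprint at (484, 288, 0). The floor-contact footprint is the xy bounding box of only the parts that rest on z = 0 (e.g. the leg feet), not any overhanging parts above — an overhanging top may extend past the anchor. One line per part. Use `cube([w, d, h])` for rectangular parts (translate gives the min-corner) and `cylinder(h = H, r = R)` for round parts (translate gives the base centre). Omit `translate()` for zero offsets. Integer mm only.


translate([484, 288, 366]) cube([307, 306, 32]);
translate([501, 305, 0]) cylinder(h = 366, r = 17);
translate([774, 305, 0]) cylinder(h = 366, r = 17);
translate([501, 577, 0]) cylinder(h = 366, r = 17);
translate([774, 577, 0]) cylinder(h = 366, r = 17);


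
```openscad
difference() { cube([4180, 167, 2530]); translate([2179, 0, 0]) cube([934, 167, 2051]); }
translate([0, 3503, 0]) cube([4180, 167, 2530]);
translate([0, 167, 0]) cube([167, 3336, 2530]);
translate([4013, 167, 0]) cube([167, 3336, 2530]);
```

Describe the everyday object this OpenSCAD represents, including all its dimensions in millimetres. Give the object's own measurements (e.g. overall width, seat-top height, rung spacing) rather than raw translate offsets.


A single room: four walls, each 2530 mm tall and 167 mm thick, enclosing an outside footprint 4180×3670 mm (x × y), no floor or roof. The front and back walls (−y and +y sides) run the full x-width; the side walls fit between their inner faces. A door opening 934 mm wide and 2051 mm tall is cut through the front wall from the floor up, its −x edge 2179 mm from the wall's −x end.


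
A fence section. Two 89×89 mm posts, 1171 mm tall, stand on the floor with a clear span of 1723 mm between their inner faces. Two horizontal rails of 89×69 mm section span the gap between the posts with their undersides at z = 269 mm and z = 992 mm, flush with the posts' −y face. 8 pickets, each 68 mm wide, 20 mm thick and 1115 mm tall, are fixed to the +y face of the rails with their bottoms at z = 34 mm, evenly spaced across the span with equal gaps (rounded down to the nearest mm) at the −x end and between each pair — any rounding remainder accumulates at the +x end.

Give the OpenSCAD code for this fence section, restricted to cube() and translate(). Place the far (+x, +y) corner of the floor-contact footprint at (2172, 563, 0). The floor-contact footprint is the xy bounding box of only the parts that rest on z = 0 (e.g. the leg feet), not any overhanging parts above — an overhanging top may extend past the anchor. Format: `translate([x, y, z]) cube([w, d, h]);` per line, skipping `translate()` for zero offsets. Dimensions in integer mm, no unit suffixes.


translate([271, 474, 0]) cube([89, 89, 1171]);
translate([2083, 474, 0]) cube([89, 89, 1171]);
translate([360, 474, 269]) cube([1723, 89, 69]);
translate([360, 474, 992]) cube([1723, 89, 69]);
translate([491, 563, 34]) cube([68, 20, 1115]);
translate([690, 563, 34]) cube([68, 20, 1115]);
translate([889, 563, 34]) cube([68, 20, 1115]);
translate([1088, 563, 34]) cube([68, 20, 1115]);
translate([1287, 563, 34]) cube([68, 20, 1115]);
translate([1486, 563, 34]) cube([68, 20, 1115]);
translate([1685, 563, 34]) cube([68, 20, 1115]);
translate([1884, 563, 34]) cube([68, 20, 1115]);


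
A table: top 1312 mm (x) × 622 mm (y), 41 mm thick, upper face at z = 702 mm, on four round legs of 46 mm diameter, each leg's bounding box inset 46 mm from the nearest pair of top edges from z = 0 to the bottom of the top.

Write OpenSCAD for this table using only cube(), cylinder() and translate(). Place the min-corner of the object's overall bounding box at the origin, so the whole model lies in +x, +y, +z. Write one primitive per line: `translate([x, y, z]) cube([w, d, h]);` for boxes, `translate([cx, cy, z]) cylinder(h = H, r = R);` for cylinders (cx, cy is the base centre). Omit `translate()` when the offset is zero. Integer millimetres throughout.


// leg_h = 702 - 41 = 661
translate([0, 0, 661]) cube([1312, 622, 41]);
translate([69, 69, 0]) cylinder(h = 661, r = 23);
translate([1243, 69, 0]) cylinder(h = 661, r = 23);
translate([69, 553, 0]) cylinder(h = 661, r = 23);
translate([1243, 553, 0]) cylinder(h = 661, r = 23);


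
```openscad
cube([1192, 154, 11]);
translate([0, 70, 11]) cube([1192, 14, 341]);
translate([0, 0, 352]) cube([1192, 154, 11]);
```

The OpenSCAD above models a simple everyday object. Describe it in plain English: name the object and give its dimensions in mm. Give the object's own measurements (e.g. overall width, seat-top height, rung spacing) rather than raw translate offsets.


An I-beam lying along x, 1192 mm long. Overall section height 363 mm. Two flanges 154 mm wide (y) and 11 mm thick, one on the floor and one at the top; a web 14 mm thick runs between them, centred on the flange width.


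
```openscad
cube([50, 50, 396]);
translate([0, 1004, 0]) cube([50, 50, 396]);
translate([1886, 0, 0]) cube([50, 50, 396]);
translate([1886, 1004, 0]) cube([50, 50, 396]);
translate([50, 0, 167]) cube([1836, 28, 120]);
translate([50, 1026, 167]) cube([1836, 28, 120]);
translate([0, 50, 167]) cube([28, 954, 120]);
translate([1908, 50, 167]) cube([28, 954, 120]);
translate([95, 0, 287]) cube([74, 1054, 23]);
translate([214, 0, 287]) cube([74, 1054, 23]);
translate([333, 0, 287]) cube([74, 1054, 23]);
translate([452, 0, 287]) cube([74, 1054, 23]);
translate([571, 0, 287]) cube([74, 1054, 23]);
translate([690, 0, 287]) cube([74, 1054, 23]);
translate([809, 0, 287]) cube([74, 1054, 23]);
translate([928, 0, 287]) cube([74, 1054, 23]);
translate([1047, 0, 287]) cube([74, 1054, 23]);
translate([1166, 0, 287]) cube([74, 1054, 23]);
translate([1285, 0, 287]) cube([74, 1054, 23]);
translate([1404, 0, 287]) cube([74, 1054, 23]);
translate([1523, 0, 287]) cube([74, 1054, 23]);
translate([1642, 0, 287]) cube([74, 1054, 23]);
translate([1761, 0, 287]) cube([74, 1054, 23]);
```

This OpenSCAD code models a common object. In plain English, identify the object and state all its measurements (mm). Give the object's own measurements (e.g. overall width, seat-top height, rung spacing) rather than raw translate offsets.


A bed frame 1936 mm long (x) by 1054 mm wide (y). Four 50×50 mm corner posts, 396 mm tall, at the corners of the footprint. Four rails of 28 mm thickness and 120 mm height run between adjacent posts with their undersides at z = 167 mm, their outer faces flush with the outside of the frame (the two x-running rails run between the posts' inner faces; the two y-running rails run between the posts' inner faces). 15 slats, each 74 mm wide (x) and 23 mm thick, lie across the top of the two x-running rails, running the full 1054 mm width of the frame in y; along x they sit between the end posts with a 45 mm gap after the −x posts and between neighbouring slats, leaving 51 mm before the +x posts.


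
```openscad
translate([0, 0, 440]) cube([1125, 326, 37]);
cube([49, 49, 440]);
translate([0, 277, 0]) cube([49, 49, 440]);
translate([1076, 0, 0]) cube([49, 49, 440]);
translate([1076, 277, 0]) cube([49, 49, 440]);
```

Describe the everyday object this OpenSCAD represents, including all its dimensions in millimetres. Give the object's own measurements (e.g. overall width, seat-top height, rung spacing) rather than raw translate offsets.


A bench: a 1125×326 mm seat slab, 37 mm thick, top at z = 477 mm, on four 49×49 mm square legs flush with the seat corners and standing on z = 0.


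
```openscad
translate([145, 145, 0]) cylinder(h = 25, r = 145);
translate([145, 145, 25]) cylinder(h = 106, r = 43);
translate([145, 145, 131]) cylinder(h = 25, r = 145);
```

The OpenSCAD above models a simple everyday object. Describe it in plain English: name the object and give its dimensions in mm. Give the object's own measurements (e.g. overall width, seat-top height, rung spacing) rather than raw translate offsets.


A spool: two coaxial disc flanges of radius 145 mm and thickness 25 mm, joined by a core cylinder of radius 43 mm and height 106 mm. The lower flange rests on z = 0 and the three cylinders share a vertical axis.


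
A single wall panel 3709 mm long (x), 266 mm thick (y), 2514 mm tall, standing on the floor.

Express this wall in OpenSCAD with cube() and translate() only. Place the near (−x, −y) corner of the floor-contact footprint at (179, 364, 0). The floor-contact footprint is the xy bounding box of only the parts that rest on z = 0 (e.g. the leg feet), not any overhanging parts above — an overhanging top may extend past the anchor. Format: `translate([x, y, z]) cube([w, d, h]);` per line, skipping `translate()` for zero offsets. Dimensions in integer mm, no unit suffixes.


translate([179, 364, 0]) cube([3709, 266, 2514]);


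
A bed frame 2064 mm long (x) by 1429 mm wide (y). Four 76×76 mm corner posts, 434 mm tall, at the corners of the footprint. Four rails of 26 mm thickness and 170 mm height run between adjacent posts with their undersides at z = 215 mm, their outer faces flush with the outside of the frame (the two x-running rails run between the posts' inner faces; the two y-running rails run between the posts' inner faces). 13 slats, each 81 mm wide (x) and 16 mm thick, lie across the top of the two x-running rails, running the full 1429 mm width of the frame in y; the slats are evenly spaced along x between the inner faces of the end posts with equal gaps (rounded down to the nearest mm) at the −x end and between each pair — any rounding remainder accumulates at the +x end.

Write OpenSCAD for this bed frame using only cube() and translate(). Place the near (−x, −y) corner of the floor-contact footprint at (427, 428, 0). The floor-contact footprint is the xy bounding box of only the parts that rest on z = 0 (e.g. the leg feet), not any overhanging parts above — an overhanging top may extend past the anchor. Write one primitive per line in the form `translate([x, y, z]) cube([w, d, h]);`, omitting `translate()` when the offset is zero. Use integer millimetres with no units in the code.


translate([427, 428, 0]) cube([76, 76, 434]);
translate([427, 1781, 0]) cube([76, 76, 434]);
translate([2415, 428, 0]) cube([76, 76, 434]);
translate([2415, 1781, 0]) cube([76, 76, 434]);
translate([503, 428, 215]) cube([1912, 26, 170]);
translate([503, 1831, 215]) cube([1912, 26, 170]);
translate([427, 504, 215]) cube([26, 1277, 170]);
translate([2465, 504, 215]) cube([26, 1277, 170]);
translate([564, 428, 385]) cube([81, 1429, 16]);
translate([706, 428, 385]) cube([81, 1429, 16]);
translate([848, 428, 385]) cube([81, 1429, 16]);
translate([990, 428, 385]) cube([81, 1429, 16]);
translate([1132, 428, 385]) cube([81, 1429, 16]);
translate([1274, 428, 385]) cube([81, 1429, 16]);
translate([1416, 428, 385]) cube([81, 1429, 16]);
translate([1558, 428, 385]) cube([81, 1429, 16]);
translate([1700, 428, 385]) cube([81, 1429, 16]);
translate([1842, 428, 385]) cube([81, 1429, 16]);
translate([1984, 428, 385]) cube([81, 1429, 16]);
translate([2126, 428, 385]) cube([81, 1429, 16]);
translate([2268, 428, 385]) cube([81, 1429, 16]);


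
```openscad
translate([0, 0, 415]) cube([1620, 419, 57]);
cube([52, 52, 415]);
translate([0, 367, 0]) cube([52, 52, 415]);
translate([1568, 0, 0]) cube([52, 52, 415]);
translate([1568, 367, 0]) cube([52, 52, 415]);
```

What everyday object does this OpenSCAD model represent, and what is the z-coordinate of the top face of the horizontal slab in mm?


A bench. The seat-top height is 472 mm.

A long slab on four corner posts — a bench. The slab sits at z = 415 with thickness 57, so the top is 415 + 57 = 472 mm.


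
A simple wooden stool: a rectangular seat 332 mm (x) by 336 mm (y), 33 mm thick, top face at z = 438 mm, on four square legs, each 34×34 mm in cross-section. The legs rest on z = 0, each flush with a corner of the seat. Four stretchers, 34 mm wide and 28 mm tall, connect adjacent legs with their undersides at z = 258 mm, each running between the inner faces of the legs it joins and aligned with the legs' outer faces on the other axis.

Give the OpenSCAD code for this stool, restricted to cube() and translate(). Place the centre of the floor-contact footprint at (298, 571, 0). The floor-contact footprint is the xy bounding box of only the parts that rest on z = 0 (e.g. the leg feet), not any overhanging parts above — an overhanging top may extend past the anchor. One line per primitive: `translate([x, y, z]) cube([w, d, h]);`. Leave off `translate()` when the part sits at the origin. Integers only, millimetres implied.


translate([132, 403, 405]) cube([332, 336, 33]);
translate([132, 403, 0]) cube([34, 34, 405]);
translate([430, 403, 0]) cube([34, 34, 405]);
translate([132, 705, 0]) cube([34, 34, 405]);
translate([430, 705, 0]) cube([34, 34, 405]);
translate([166, 403, 258]) cube([264, 34, 28]);
translate([166, 705, 258]) cube([264, 34, 28]);
translate([132, 437, 258]) cube([34, 268, 28]);
translate([430, 437, 258]) cube([34, 268, 28]);


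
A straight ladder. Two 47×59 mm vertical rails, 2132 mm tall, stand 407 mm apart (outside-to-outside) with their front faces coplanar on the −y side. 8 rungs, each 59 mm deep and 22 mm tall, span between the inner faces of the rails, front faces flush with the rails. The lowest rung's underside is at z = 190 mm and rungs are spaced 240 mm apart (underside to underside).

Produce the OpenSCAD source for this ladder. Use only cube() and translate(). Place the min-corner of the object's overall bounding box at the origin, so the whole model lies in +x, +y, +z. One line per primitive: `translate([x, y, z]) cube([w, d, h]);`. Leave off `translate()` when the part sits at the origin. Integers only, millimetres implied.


// rung span = 407 - 2*47 = 313
// rung[k] z = 190 + k*240
cube([47, 59, 2132]);
translate([360, 0, 0]) cube([47, 59, 2132]);
translate([47, 0, 190]) cube([313, 59, 22]);
translate([47, 0, 430]) cube([313, 59, 22]);
translate([47, 0, 670]) cube([313, 59, 22]);
translate([47, 0, 910]) cube([313, 59, 22]);
translate([47, 0, 1150]) cube([313, 59, 22]);
translate([47, 0, 1390]) cube([313, 59, 22]);
translate([47, 0, 1630]) cube([313, 59, 22]);
translate([47, 0, 1870]) cube([313, 59, 22]);


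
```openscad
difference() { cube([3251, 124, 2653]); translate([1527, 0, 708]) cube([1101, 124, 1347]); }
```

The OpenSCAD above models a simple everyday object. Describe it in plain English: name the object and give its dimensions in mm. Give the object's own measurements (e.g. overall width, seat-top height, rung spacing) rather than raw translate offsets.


A wall 3251 mm long (x), 124 mm thick (y), 2653 mm tall, with a rectangular window opening cut through it. The opening is 1101 mm wide and 1347 mm tall; its sill is at z = 708 mm and its near (−x) edge is 1527 mm from the wall's −x end. The opening passes through the full wall thickness.
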